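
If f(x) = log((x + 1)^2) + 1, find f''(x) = -2/(x^2 + 2*x + 1)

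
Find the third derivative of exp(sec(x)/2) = (-4 - 6/cos(x) + 23/cos(x)^2 + 12/cos(x)^3 + cos(x)^(-4))*exp(1/(2*cos(x)))*sin(x)/(8*cos(x)^2)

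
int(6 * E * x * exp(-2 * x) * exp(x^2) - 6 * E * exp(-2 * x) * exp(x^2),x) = 3*exp((x - 1)^2) + C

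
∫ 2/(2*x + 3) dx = log(4*x/3 + 2) + C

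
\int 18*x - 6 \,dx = 9*x^2 - 6*x + C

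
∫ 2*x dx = x^2 + C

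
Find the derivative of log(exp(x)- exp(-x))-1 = (exp(2*x) + 1)/(exp(2*x) - 1)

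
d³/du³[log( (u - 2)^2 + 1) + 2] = (4*u^3 - 24*u^2 + 36*u - 8)/(u^6 - 12*u^5 + 63*u^4 - 184*u^3 + 315*u^2 - 300*u + 125)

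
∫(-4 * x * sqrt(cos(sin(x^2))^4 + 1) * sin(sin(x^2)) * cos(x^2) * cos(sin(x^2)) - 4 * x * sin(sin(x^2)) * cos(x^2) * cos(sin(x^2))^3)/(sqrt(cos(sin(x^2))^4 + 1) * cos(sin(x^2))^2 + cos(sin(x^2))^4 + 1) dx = log(sqrt(cos(sin(x^2))^4 + 1) + cos(sin(x^2))^2) + C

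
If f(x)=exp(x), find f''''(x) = exp(x)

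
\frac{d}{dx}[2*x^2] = 4*x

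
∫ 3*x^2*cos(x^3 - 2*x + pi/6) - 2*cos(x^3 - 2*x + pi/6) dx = sin(x^3 - 2*x + pi/6) + C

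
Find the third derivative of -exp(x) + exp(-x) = (-exp(2*x) - 1)*exp(-x)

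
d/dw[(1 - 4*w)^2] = 32*w - 8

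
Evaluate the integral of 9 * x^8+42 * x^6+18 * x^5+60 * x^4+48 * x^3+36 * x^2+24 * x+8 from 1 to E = -67 + 2*E + exp(3) + (1 + 2*E + exp(3))^3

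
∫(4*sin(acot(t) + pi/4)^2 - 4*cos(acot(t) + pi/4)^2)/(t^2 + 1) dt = 2*(-t^2 - 3)/(t^2 + 1) + C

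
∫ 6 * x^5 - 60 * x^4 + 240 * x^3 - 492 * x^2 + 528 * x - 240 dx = x^6 - 12*x^5 + 60*x^4 - 164*x^3 + 264*x^2 - 240*x + C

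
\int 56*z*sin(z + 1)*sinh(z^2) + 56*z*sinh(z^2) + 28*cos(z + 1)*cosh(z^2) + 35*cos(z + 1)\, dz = (sin(z + 1) + 1)*(28*cosh(z^2) + 35) + C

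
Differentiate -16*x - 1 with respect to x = -16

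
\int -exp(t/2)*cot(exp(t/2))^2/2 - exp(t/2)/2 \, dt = cot(exp(t/2)) + C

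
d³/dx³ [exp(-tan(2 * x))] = (-8*tan(2*x)^6 + 48*tan(2*x)^5 - 72*tan(2*x)^4 + 96*tan(2*x)^3 - 88*tan(2*x)^2 + 48*tan(2*x) - 24)*exp(-tan(2*x))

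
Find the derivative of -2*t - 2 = -2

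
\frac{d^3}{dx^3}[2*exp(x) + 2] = 2*exp(x)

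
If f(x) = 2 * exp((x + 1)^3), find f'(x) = 6*x^2*exp(x^3 + 3*x^2 + 3*x + 1) + 12*x*exp(x^3 + 3*x^2 + 3*x + 1) + 6*exp(x^3 + 3*x^2 + 3*x + 1)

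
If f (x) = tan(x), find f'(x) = cos(x)^(-2)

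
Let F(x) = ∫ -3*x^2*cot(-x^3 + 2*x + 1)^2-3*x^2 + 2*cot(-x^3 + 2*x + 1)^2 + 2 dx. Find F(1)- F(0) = -cot(2) + cot(1)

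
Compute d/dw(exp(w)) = exp(w)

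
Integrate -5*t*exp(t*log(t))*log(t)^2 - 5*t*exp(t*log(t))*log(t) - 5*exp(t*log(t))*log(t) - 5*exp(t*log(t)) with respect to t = -5*t*exp(t*log(t))*log(t) + C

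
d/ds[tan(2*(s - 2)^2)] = 4*s*tan(2*s^2 - 8*s + 8)^2 + 4*s - 8*tan(2*s^2 - 8*s + 8)^2 - 8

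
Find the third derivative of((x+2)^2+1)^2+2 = 24*x + 48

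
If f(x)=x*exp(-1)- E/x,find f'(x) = (x^2 + exp(2))*exp(-1)/x^2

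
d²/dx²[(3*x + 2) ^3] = 162*x + 108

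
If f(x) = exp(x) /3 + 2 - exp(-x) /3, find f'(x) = (exp(2*x) + 1)*exp(-x)/3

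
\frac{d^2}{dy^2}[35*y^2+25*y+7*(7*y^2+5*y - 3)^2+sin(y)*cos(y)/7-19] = 4116*y^2 + 2940*y - 2*sin(2*y)/7 - 168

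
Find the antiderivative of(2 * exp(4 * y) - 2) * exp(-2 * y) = 4*sinh(y)^2 + C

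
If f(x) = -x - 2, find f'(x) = -1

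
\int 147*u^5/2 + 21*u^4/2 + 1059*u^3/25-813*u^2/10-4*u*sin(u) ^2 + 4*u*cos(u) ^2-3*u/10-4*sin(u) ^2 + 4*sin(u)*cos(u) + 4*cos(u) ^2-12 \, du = -14*u^3 - 6*u^2/5 - 6*u + (2*u + 2)*sin(2*u) + (35*u^3 + 3*u^2 + 15*u - 20)^2/100 + C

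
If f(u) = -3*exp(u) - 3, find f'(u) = -3*exp(u)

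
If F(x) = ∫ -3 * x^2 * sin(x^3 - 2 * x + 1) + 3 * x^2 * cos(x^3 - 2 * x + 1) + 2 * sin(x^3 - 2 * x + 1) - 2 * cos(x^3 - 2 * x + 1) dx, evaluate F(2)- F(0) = sin(5) - sin(1) - cos(1) + cos(5)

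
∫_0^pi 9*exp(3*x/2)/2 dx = -3 + 3*exp(3*pi/2)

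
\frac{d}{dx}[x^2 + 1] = 2*x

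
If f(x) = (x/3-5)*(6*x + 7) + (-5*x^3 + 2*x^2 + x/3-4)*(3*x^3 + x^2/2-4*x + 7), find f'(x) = -90*x^5 + 35*x^4/2 + 88*x^3 - 329*x^2/2 + 76*x/3 - 28/3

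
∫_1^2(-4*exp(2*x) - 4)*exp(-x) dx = -4*exp(2) - 4*exp(-1) + 4*exp(-2) + 4*E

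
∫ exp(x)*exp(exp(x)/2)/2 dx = exp(exp(x)/2) + C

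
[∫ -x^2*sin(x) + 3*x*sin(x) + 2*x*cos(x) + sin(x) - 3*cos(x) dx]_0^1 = 1 - 3*cos(1)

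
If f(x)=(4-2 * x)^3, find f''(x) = 96 - 48*x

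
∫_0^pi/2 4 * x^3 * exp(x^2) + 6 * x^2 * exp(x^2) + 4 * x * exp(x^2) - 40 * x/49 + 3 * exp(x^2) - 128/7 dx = -5*(pi/7 + 7)^2 + 6*pi/7 + (3*pi/2 + pi^2/2)*exp(pi^2/4) + 245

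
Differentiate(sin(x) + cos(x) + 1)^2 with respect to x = 2*cos(2*x) + 2*sqrt(2)*cos(x + pi/4)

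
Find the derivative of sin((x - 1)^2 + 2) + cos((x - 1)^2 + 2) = -2*x*sin(x^2 - 2*x + 3) + 2*x*cos(x^2 - 2*x + 3) + 2*sin(x^2 - 2*x + 3) - 2*cos(x^2 - 2*x + 3)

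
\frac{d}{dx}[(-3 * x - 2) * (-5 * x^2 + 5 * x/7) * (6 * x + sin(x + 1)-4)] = 15*x^3*cos(x + 1) + 360*x^3 + 45*x^2*sin(x + 1) + 55*x^2*cos(x + 1)/7 - 270*x^2/7 + 110*x*sin(x + 1)/7 - 10*x*cos(x + 1)/7 - 80*x - 10*sin(x + 1)/7 + 40/7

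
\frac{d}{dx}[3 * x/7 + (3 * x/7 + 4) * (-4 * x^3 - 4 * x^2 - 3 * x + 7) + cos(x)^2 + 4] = -48*x^3/7 - 372*x^2/7 - 242*x/7 - sin(2*x) - 60/7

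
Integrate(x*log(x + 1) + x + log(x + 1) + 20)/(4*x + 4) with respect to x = (x + 20)*log(x + 1)/4 + C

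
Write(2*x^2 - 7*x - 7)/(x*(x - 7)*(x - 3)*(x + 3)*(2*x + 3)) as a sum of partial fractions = -128/(1377*(2*x + 3)) + 8/(135*(x + 3)) + 5/(324*(x - 3)) + 3/(340*(x - 7)) - 1/(27*x)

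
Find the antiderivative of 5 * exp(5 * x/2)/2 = exp(5*x/2) + C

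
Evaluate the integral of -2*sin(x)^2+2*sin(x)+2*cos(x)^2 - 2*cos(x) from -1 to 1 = -4*sin(1) + 2*sin(2)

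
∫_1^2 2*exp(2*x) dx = -exp(2) + exp(4)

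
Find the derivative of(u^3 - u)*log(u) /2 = 3*u^2*log(u)/2 + u^2/2 - log(u)/2 - 1/2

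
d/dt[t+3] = 1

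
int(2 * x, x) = x^2 + C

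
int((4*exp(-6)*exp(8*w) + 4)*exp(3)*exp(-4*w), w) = 2*sinh(4*w - 3) + C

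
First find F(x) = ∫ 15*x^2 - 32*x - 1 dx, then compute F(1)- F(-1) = 8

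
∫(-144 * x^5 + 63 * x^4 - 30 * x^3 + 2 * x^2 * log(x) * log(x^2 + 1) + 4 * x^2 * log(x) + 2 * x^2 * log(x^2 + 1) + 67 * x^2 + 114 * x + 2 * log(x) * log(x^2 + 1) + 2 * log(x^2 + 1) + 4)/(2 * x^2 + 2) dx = x*log(x)*log(x^2 + 1) + (3*x - 1)*(-12*x^3 + 3*x^2 + 20*x + 8)/2 + C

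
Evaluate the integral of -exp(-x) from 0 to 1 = -1 + exp(-1)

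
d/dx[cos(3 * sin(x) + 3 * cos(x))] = -3*sqrt(2)*sin(3*sqrt(2)*sin(x + pi/4))*cos(x + pi/4)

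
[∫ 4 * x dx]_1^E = -2 + 2*exp(2)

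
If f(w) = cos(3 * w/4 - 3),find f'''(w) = 27*sin(3*w/4 - 3)/64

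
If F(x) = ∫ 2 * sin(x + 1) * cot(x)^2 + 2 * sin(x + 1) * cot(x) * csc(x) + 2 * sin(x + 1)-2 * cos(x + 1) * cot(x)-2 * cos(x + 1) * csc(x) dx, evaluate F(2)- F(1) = -2*(cot(2) + csc(2))*sin(3) + 4*(cos(1) + 1)*cos(1)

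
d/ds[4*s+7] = 4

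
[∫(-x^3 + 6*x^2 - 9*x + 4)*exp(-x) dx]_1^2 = exp(-2)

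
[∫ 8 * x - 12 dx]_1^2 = 0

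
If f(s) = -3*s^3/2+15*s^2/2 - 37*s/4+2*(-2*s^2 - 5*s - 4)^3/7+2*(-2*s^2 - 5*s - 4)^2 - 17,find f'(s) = -96*s^5/7 - 600*s^4/7 - 1360*s^3/7 - 2763*s^2/14 - 331*s/7 + 61/28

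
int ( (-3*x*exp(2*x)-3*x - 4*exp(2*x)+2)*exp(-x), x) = -2*(3*x + 1)*sinh(x) + C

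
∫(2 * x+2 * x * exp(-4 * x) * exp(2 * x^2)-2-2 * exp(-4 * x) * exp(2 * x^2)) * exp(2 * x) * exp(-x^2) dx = 2*sinh(x*(x - 2)) + C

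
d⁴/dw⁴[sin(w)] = sin(w)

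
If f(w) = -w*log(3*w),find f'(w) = -log(w) - log(3) - 1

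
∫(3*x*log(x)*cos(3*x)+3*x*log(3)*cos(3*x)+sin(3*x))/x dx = log(3*x)*sin(3*x) + C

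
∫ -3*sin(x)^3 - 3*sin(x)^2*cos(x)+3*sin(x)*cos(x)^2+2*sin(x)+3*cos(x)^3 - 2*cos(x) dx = -2*sqrt(2)*sin(x + pi/4)*cos(x + pi/4)^2 + C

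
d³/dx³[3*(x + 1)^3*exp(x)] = 3*x^3*exp(x) + 36*x^2*exp(x) + 117*x*exp(x) + 102*exp(x)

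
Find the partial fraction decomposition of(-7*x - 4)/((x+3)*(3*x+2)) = 2/(7*(3*x + 2)) - 17/(7*(x + 3))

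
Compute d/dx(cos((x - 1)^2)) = 2*(1 - x)*sin(x^2 - 2*x + 1)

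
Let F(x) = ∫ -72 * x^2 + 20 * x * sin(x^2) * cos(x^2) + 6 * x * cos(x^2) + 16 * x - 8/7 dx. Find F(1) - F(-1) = -352/7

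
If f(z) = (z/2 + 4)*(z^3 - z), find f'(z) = 2*z^3 + 12*z^2 - z - 4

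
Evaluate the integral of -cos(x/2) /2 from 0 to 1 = -sin(1/2)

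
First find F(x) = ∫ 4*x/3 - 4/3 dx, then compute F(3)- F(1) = 8/3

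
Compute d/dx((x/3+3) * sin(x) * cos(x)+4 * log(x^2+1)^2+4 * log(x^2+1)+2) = (x^3*cos(2*x) + x^2*sin(2*x)/2 + 9*x^2*cos(2*x) + 48*x*log(x^2 + 1) + x*cos(2*x) + 24*x + sin(2*x)/2 + 9*cos(2*x))/(3*x^2 + 3)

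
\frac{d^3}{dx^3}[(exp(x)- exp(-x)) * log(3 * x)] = (x^3*exp(2*x)*log(x) + x^3*exp(2*x)*log(3) + x^3*log(x) + x^3*log(3) + 3*x^2*exp(2*x) - 3*x^2 - 3*x*exp(2*x) - 3*x + 2*exp(2*x) - 2)*exp(-x)/x^3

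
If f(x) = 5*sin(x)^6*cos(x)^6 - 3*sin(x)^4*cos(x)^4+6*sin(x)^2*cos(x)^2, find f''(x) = 150*sin(x)^12 - 300*sin(x)^10 + 306*sin(x)^8 - 420*sin(x)^6*cos(x)^6 - 276*sin(x)^6 + 150*sin(x)^4*cos(x)^8 + 216*sin(x)^4 - 36*sin(x)^2*cos(x)^6 - 96*sin(x)^2 + 12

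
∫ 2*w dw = w^2 + C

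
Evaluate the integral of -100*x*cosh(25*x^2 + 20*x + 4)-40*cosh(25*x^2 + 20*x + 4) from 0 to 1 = -2*sinh(49) + 2*sinh(4)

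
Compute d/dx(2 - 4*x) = -4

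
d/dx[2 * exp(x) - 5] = 2*exp(x)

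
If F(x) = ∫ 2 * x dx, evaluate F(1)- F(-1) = 0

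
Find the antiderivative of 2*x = x^2 + C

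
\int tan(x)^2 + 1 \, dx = tan(x) + C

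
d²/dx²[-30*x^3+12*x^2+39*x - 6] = 24 - 180*x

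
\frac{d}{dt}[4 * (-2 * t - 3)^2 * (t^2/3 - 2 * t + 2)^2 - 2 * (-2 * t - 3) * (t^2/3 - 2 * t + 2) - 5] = 32*t^5/3 - 80*t^4 + 304*t^3/3 + 244*t^2 - 268*t - 100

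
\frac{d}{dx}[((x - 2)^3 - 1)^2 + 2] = 6*x^5 - 60*x^4 + 240*x^3 - 486*x^2 + 504*x - 216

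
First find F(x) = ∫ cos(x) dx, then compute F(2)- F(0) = sin(2)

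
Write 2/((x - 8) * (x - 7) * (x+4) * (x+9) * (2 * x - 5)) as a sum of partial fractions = 32/(29601*(2*x - 5)) + 1/(15640*(x + 9)) - 1/(4290*(x + 4)) - 1/(792*(x - 7)) + 1/(1122*(x - 8))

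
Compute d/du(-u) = -1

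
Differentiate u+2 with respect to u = 1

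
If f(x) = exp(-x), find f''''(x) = exp(-x)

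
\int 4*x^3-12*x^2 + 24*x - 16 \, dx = x^4 - 4*x^3 + 12*x^2 - 16*x + C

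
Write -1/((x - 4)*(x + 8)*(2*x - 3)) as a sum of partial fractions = 4/(95*(2*x - 3)) - 1/(228*(x + 8)) - 1/(60*(x - 4))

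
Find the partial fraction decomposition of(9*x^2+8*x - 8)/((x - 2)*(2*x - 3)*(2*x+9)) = 553/(312*(2*x + 9)) - 97/(24*(2*x - 3)) + 44/(13*(x - 2))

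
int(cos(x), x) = sin(x) + C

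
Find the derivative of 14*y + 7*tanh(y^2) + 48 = 14*y/cosh(y^2)^2 + 14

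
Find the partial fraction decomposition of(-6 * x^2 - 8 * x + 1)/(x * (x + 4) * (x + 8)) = -319/(32*(x + 8)) + 63/(16*(x + 4)) + 1/(32*x)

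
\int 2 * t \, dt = t^2 + C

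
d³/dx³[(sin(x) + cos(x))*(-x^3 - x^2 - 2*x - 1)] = -x^3*sin(x) + x^3*cos(x) + 8*x^2*sin(x) + 10*x^2*cos(x) + 22*x*sin(x) - 10*x*cos(x) + 5*sin(x) - 5*cos(x)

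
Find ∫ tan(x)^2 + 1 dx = tan(x) + C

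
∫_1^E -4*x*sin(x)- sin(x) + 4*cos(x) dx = (1 + 4*E)*cos(E) - 5*cos(1)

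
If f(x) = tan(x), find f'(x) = cos(x)^(-2)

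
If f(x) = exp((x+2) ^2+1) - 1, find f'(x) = 2*x*exp(x^2 + 4*x + 5) + 4*exp(x^2 + 4*x + 5)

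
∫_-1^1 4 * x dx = 0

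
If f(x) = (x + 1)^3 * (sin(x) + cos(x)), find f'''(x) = x^3*sin(x) - x^3*cos(x) - 6*x^2*sin(x) - 12*x^2*cos(x) - 33*x*sin(x) - 3*x*cos(x) - 20*sin(x) + 14*cos(x)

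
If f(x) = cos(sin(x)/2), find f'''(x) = (6*sin(x)*cos(sin(x)/2) + sin(sin(x)/2)*cos(x)^2 + 4*sin(sin(x)/2))*cos(x)/8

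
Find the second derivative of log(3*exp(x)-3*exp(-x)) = -4*exp(2*x)/(exp(4*x) - 2*exp(2*x) + 1)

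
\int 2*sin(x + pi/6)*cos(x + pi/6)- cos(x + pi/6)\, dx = (sin(x + pi/6) - 1)*sin(x + pi/6) + C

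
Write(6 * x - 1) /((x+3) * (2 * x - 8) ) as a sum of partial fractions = 19/(14*(x + 3)) + 23/(14*(x - 4))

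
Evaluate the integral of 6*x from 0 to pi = 3*pi^2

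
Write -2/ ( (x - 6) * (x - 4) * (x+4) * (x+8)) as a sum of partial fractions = 1/(336*(x + 8)) - 1/(160*(x + 4)) + 1/(96*(x - 4)) - 1/(140*(x - 6))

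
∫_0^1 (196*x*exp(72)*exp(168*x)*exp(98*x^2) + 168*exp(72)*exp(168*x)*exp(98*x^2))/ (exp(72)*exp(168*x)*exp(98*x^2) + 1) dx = -log(1 + exp(72)) + log(1 + exp(338))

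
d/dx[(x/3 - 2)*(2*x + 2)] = 4*x/3 - 10/3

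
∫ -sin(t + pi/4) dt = cos(t + pi/4) + C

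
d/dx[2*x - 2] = 2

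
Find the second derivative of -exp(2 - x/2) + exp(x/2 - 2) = (exp(x - 4) - 1)*exp(2 - x/2)/4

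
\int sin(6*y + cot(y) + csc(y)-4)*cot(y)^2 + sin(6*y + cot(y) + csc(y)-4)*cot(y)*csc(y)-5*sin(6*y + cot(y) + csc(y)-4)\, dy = cos(6*y + cot(y) + csc(y) - 4) + C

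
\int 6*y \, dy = 3*y^2 + C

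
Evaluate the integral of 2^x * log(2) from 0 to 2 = 3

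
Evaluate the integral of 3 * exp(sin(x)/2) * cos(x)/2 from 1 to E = -3*exp(sin(1)/2) + 3*exp(sin(E)/2)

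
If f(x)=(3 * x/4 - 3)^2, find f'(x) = 9*x/8 - 9/2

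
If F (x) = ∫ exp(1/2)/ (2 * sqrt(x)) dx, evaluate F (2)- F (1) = -exp(1/2) + sqrt(2)*exp(1/2)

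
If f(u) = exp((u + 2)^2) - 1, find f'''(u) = 8*u^3*exp(u^2 + 4*u + 4) + 48*u^2*exp(u^2 + 4*u + 4) + 108*u*exp(u^2 + 4*u + 4) + 88*exp(u^2 + 4*u + 4)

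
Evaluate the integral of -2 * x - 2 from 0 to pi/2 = 1 - (1 + pi/2)^2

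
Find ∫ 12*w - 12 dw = 6*w^2 - 12*w + C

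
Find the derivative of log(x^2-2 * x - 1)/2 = (x - 1)/(x^2 - 2*x - 1)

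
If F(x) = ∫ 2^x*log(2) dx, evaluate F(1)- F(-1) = 3/2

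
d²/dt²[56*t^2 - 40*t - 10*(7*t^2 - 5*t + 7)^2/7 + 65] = -840*t^2 + 600*t - 1676/7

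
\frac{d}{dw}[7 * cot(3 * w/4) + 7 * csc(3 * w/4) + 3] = -21*(cos(3*w/4) + 1)/(4*sin(3*w/4)^2)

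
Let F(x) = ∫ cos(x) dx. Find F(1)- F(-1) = 2*sin(1)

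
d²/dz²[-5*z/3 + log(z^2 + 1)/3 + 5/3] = (2 - 2*z^2)/(3*z^4 + 6*z^2 + 3)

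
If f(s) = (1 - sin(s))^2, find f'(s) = 2*(sin(s) - 1)*cos(s)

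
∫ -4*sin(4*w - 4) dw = cos(4*w - 4) + C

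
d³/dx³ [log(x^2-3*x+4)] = (4*x^3 - 18*x^2 + 6*x + 18)/(x^6 - 9*x^5 + 39*x^4 - 99*x^3 + 156*x^2 - 144*x + 64)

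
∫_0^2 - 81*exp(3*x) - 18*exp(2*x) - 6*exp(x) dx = -27*exp(6) - 9*exp(4) - 6*exp(2) + 42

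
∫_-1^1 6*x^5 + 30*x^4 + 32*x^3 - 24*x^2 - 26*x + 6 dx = 8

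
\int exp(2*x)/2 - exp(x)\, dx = (exp(x) - 2)^2/4 + C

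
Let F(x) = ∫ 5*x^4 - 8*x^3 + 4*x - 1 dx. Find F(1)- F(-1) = 0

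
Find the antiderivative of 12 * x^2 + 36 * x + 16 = 4*x^3 + 18*x^2 + 16*x + C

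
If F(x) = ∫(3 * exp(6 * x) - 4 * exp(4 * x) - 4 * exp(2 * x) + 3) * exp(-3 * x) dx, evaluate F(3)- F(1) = -exp(3) - (E - exp(-1))^3 - exp(-1) + exp(-3) + E + (-exp(-3) + exp(3))^3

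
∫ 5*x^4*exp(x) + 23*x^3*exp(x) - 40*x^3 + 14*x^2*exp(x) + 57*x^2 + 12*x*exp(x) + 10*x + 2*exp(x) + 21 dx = (x*exp(x) - 2*x + 5)*(5*x^3 + 3*x^2 + 5*x + 2) + C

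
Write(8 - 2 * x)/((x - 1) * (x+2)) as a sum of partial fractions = -4/(x + 2) + 2/(x - 1)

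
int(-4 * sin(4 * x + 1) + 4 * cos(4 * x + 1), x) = sin(4*x + 1) + cos(4*x + 1) + C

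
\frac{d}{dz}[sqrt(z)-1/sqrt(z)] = (z + 1)/(2*z^(3/2))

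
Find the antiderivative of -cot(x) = log(csc(x)) + C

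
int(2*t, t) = t^2 + C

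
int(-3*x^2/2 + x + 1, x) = -x^3/2 + x^2/2 + x + C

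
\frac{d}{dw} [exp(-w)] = -exp(-w)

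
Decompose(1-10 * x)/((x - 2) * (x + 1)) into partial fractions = -11/(3*(x + 1)) - 19/(3*(x - 2))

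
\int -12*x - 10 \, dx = -6*x^2 - 10*x + C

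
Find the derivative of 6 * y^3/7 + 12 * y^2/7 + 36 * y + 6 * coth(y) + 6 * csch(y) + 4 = 18*y^2/7 + 24*y/7 + 36 - 6*cosh(y)/sinh(y)^2 - 6/sinh(y)^2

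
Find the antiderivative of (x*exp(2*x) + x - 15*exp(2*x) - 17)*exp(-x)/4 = (x - 16)*sinh(x)/2 + C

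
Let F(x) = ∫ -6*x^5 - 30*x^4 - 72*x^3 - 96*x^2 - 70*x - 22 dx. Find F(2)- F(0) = -984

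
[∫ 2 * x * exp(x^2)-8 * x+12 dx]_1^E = -4*exp(2) - 8 + 11*E + exp(exp(2))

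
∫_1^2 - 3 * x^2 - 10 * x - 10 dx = -32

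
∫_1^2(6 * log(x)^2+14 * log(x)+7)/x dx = -3 - log(2) + (log(2) + 1)^2 + 2*(log(2) + 1)^3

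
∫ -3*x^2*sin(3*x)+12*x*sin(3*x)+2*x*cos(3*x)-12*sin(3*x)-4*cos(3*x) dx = (x - 2)^2*cos(3*x) + C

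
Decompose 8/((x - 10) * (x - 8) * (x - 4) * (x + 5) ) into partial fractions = -8/(1755*(x + 5)) + 1/(27*(x - 4)) - 1/(13*(x - 8)) + 2/(45*(x - 10))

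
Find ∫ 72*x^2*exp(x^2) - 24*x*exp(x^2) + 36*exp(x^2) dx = (36*x - 12)*exp(x^2) + C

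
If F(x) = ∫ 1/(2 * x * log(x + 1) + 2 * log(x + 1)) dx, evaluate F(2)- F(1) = log(log(3))/2 - log(log(2))/2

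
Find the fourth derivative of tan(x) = 24*tan(x)^5 + 40*tan(x)^3 + 16*tan(x)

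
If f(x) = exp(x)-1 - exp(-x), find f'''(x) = (exp(2*x) + 1)*exp(-x)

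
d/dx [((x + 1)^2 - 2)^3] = 6*x^5 + 30*x^4 + 36*x^3 - 12*x^2 - 18*x + 6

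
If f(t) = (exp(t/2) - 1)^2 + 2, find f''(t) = -exp(t/2)/2 + exp(t)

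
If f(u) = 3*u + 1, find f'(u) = 3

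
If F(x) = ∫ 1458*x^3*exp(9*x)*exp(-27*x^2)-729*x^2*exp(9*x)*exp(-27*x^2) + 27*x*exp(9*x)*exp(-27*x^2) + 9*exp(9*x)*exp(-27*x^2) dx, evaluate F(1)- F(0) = -18*exp(-18)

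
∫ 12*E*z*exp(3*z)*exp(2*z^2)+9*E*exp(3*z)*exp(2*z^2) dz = 3*exp(2*z^2 + 3*z + 1) + C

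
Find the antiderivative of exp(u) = exp(u) + C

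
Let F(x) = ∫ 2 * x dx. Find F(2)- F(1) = 3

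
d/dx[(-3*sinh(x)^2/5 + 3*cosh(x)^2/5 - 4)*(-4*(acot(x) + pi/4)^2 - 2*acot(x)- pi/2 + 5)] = -34*(4*acot(x) + 1 + pi)/(5*x^2 + 5)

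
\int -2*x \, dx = -x^2 + C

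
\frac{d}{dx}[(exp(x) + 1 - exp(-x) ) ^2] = (2*exp(4*x) + 2*exp(3*x) + 2*exp(x) - 2)*exp(-2*x)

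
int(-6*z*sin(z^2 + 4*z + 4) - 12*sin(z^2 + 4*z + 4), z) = 3*cos((z + 2)^2) + C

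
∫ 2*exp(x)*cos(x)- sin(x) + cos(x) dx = sqrt(2)*(exp(x) + 1)*sin(x + pi/4) + C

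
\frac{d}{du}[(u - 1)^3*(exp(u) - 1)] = u^3*exp(u) - 3*u^2 - 3*u*exp(u) + 6*u + 2*exp(u) - 3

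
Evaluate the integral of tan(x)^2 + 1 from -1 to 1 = 2*tan(1)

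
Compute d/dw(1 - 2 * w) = -2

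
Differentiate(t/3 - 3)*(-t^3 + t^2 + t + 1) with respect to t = -4*t^3/3 + 10*t^2 - 16*t/3 - 8/3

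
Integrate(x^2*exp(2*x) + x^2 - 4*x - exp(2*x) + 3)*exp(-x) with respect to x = 2*(x - 1)^2*sinh(x) + C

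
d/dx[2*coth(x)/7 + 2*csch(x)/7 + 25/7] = -2*(cosh(x) + 1)/(7*sinh(x)^2)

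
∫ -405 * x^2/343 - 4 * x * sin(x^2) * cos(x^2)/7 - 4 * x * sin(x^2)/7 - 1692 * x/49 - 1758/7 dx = -135*x^3/343 - 846*x^2/49 - 1758*x/7 + cos(x^2)^2/7 + 2*cos(x^2)/7 + C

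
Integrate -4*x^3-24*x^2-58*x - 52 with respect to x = -x^4 - 8*x^3 - 29*x^2 - 52*x + C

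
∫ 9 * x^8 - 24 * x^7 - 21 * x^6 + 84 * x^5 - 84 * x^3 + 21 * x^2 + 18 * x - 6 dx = x^9 - 3*x^8 - 3*x^7 + 14*x^6 - 21*x^4 + 7*x^3 + 9*x^2 - 6*x + C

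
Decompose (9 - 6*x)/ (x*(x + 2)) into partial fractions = -21/(2*(x + 2)) + 9/(2*x)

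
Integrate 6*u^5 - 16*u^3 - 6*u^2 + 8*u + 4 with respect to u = u^6 - 4*u^4 - 2*u^3 + 4*u^2 + 4*u + C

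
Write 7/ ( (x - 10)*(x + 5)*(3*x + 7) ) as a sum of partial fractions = -63/(296*(3*x + 7)) + 7/(120*(x + 5)) + 7/(555*(x - 10))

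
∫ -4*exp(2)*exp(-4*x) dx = exp(2 - 4*x) + C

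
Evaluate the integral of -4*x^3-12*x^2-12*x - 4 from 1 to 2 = -65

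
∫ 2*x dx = x^2 + C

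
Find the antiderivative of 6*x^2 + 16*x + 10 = 2*x^3 + 8*x^2 + 10*x + C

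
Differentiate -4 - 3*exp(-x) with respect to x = 3*exp(-x)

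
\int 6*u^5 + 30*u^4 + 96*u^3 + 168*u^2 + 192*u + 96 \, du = u^6 + 6*u^5 + 24*u^4 + 56*u^3 + 96*u^2 + 96*u + C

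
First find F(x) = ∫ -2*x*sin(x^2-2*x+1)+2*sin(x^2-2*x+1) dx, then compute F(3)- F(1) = -1 + cos(4)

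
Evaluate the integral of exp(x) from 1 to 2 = -E + exp(2)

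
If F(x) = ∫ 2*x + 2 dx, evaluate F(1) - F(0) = 3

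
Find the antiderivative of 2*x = x^2 + C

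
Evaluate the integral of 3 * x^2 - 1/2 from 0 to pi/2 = -pi/4 + pi^3/8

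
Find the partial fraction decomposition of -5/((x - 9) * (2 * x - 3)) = 2/(3*(2*x - 3)) - 1/(3*(x - 9))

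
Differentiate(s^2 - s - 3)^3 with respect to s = 6*s^5 - 15*s^4 - 24*s^3 + 51*s^2 + 36*s - 27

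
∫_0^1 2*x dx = 1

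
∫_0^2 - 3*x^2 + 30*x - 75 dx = -98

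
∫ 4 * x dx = 2*x^2 + C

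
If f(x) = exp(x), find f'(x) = exp(x)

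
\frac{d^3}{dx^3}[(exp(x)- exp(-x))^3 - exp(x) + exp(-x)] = (27*exp(6*x) - 4*exp(4*x) - 4*exp(2*x) + 27)*exp(-3*x)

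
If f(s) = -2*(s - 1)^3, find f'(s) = -6*s^2 + 12*s - 6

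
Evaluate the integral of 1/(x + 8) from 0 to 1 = -log(8) + log(9)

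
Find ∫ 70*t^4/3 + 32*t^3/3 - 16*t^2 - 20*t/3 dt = 14*t^5/3 + 8*t^4/3 - 16*t^3/3 - 10*t^2/3 + C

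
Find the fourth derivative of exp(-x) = exp(-x)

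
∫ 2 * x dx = x^2 + C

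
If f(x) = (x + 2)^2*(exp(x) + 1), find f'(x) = x^2*exp(x) + 6*x*exp(x) + 2*x + 8*exp(x) + 4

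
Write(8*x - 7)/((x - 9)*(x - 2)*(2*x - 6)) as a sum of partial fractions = 9/(14*(x - 2)) - 17/(12*(x - 3)) + 65/(84*(x - 9))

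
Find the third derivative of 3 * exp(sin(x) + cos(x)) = 3*(-sqrt(2)*sin(3*x + pi/4)/2 - 3*cos(2*x) + sqrt(2)*cos(x + pi/4)/2)*exp(sin(x))*exp(cos(x))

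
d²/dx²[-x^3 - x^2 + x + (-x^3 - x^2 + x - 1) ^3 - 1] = -72*x^7 - 168*x^6 + 60*x^4 - 120*x^3 + 18*x - 14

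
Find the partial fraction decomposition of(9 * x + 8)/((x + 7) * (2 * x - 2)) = 55/(16*(x + 7)) + 17/(16*(x - 1))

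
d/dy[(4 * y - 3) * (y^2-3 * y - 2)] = 12*y^2 - 30*y + 1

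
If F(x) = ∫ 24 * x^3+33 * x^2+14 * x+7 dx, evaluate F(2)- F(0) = 226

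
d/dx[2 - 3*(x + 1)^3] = -9*x^2 - 18*x - 9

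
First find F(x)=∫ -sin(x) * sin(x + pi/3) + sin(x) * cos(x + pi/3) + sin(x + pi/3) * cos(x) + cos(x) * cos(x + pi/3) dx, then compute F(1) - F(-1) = (1 + sqrt(3))*sin(2)/2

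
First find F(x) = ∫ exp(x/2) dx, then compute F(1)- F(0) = -2 + 2*exp(1/2)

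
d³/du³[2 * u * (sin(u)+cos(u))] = 2*u*sin(u) - 2*u*cos(u) - 6*sin(u) - 6*cos(u)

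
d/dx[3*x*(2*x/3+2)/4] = x + 3/2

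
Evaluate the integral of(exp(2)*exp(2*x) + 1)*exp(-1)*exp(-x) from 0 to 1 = -E - exp(-2) + exp(-1) + exp(2)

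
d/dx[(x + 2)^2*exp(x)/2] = x^2*exp(x)/2 + 3*x*exp(x) + 4*exp(x)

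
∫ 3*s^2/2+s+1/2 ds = s^3/2 + s^2/2 + s/2 + C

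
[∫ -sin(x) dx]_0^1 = -1 + cos(1)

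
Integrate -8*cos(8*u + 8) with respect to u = -sin(8*u + 8) + C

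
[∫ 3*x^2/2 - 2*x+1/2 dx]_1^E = E*(-1 + E)^2/2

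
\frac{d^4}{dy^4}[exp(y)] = exp(y)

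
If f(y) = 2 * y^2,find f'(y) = 4*y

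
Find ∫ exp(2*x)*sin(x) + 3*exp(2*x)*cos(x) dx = sqrt(2)*exp(2*x)*sin(x + pi/4) + C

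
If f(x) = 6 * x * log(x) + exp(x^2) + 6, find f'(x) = 2*x*exp(x^2) + 6*log(x) + 6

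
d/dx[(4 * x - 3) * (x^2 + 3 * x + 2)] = 12*x^2 + 18*x - 1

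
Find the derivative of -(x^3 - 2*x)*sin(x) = -x^3*cos(x) - 3*x^2*sin(x) + 2*x*cos(x) + 2*sin(x)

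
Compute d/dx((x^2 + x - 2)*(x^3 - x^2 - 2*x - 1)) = 5*x^4 - 15*x^2 - 2*x + 3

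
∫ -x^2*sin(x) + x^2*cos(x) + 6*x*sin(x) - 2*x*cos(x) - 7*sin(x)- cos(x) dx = sqrt(2)*((x - 2)^2 - 1)*sin(x + pi/4) + C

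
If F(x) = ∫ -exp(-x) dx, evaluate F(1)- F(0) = -1 + exp(-1)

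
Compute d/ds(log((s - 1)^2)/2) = 1/(s - 1)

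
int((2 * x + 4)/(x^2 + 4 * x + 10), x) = log((x + 2)^2 + 6) + C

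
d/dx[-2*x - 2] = -2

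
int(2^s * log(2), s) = 2^s + C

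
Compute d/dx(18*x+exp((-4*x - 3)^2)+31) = 32*x*exp(16*x^2 + 24*x + 9) + 24*exp(16*x^2 + 24*x + 9) + 18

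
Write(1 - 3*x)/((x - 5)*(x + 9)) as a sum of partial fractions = -2/(x + 9) - 1/(x - 5)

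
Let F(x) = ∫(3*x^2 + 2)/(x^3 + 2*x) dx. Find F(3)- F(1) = -log(3) + log(33)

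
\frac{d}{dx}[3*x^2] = 6*x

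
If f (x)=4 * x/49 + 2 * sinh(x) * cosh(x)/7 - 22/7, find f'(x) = 2*cosh(2*x)/7 + 4/49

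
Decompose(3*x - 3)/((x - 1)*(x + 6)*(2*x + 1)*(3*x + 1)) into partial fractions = 27/(17*(3*x + 1)) - 12/(11*(2*x + 1)) + 3/(187*(x + 6))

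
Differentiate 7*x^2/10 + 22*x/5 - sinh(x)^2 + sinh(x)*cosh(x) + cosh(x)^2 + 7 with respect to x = 7*x/5 + cosh(2*x) + 22/5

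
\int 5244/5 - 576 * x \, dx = -288*x^2 + 5244*x/5 + C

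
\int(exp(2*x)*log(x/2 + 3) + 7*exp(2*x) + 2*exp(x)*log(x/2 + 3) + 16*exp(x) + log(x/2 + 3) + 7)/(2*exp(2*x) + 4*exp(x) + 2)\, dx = ((exp(x) + 1)*(6*x + (x + 6)*log(x/2 + 3) - 10)/2 + exp(x))/(exp(x) + 1) + C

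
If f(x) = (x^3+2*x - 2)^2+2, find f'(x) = 6*x^5 + 16*x^3 - 12*x^2 + 8*x - 8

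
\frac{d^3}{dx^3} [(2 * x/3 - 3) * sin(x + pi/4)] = -2*x*cos(x + pi/4)/3 - 2*sin(x + pi/4) + 3*cos(x + pi/4)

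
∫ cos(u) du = sin(u) + C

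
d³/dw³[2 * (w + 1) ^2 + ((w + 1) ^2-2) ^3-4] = 120*w^3 + 360*w^2 + 216*w - 24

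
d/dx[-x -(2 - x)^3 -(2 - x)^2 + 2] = 3*x^2 - 14*x + 15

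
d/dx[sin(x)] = cos(x)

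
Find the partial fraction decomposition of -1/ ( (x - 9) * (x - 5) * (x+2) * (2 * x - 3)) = -8/(735*(2*x - 3)) + 1/(539*(x + 2)) + 1/(196*(x - 5)) - 1/(660*(x - 9))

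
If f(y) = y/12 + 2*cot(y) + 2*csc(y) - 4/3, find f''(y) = -2/sin(y) + 4*cos(y)/sin(y)^3 + 4/sin(y)^3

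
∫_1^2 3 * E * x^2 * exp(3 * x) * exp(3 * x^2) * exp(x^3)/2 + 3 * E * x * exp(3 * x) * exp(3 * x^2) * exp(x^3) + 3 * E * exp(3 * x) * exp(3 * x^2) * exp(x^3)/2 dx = -exp(8)/2 + exp(27)/2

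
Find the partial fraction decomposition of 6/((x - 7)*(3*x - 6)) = -2/(5*(x - 2)) + 2/(5*(x - 7))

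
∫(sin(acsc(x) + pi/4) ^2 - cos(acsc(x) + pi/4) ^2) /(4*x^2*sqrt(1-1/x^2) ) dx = -1/(4*x^2) + C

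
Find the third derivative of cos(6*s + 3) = 216*sin(6*s + 3)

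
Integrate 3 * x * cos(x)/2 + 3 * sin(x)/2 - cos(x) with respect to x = (3*x/2 - 1)*sin(x) + C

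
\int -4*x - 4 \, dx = -2*x^2 - 4*x + C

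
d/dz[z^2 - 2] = 2*z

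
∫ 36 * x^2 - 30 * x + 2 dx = 12*x^3 - 15*x^2 + 2*x + C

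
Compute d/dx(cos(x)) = -sin(x)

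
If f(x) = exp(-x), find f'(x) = -exp(-x)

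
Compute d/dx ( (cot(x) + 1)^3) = -3*(1 + tan(x)^(-2))*(tan(x) + 1)^2/tan(x)^2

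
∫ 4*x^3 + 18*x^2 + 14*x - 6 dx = x^4 + 6*x^3 + 7*x^2 - 6*x + C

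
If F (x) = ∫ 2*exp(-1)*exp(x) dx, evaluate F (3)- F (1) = -2 + 2*exp(2)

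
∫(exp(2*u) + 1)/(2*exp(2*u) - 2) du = log(2*sinh(u))/2 + C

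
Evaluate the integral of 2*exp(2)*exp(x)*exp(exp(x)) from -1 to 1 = -2*exp(exp(-1) + 2) + 2*exp(2 + E)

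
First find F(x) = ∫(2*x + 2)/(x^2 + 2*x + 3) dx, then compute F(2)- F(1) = -log(12) + log(22)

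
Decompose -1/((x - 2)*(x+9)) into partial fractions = 1/(11*(x + 9)) - 1/(11*(x - 2))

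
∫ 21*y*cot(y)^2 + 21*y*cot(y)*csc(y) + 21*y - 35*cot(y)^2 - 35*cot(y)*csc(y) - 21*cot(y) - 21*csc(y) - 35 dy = (35 - 21*y)*(cot(y) + csc(y)) + C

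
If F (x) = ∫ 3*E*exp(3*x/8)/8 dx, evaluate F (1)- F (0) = -E + exp(11/8)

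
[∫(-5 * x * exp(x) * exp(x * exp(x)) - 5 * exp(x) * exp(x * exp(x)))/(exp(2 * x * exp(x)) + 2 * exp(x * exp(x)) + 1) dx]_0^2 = -5*exp(2*exp(2))/(1 + exp(2*exp(2))) + 5/2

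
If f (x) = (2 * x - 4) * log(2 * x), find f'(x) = (2*x*log(x) + 2*x*log(2) + 2*x - 4)/x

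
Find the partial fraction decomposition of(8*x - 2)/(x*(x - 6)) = 23/(3*(x - 6)) + 1/(3*x)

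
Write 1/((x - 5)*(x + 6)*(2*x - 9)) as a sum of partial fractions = -4/(21*(2*x - 9)) + 1/(231*(x + 6)) + 1/(11*(x - 5))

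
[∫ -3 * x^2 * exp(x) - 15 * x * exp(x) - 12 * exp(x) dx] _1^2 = -33*exp(2) + 15*E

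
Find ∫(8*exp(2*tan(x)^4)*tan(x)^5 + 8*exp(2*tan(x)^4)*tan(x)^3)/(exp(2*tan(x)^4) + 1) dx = log(exp(2*tan(x)^4) + 1) + C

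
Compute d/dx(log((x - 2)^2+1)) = (2*x - 4)/(x^2 - 4*x + 5)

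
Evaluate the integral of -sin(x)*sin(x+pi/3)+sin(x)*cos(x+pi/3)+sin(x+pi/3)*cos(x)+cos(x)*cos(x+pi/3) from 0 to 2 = sqrt(2)*sin(pi/12 + 4)/2 - sqrt(3)/4 + 1/4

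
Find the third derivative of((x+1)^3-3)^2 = 120*x^3 + 360*x^2 + 360*x + 84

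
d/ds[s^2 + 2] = 2*s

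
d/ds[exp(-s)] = -exp(-s)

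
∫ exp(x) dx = exp(x) + C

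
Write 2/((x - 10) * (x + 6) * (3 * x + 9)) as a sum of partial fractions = 1/(72*(x + 6)) - 2/(117*(x + 3)) + 1/(312*(x - 10))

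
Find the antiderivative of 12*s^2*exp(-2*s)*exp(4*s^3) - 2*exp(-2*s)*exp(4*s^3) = exp(2*s*(2*s^2 - 1)) + C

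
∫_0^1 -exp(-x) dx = -1 + exp(-1)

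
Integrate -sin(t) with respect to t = cos(t) + C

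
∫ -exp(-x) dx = exp(-x) + C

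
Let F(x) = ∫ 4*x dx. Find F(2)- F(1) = 6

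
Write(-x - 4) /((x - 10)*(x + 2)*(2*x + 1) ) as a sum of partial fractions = 2/(9*(2*x + 1)) - 1/(18*(x + 2)) - 1/(18*(x - 10))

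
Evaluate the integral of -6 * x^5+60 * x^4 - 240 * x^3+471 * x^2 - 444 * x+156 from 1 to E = -2 - 3*(-2 + E)^3 - (-2 + E)^6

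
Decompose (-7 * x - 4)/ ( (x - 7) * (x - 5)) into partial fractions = 39/(2*(x - 5)) - 53/(2*(x - 7))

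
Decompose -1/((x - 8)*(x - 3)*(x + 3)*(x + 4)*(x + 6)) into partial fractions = -1/(756*(x + 6)) + 1/(168*(x + 4)) - 1/(198*(x + 3)) + 1/(1890*(x - 3)) - 1/(9240*(x - 8))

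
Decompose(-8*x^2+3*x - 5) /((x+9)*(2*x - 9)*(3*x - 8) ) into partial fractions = 97/(77*(3*x - 8)) - 614/(297*(2*x - 9)) - 136/(189*(x + 9))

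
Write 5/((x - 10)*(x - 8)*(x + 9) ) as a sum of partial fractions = 5/(323*(x + 9)) - 5/(34*(x - 8)) + 5/(38*(x - 10))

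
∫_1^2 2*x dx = 3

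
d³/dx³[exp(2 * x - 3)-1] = 8*exp(2*x - 3)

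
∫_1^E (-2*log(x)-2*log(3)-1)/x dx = -(1 + log(3))^2 - 1 + log(3)^2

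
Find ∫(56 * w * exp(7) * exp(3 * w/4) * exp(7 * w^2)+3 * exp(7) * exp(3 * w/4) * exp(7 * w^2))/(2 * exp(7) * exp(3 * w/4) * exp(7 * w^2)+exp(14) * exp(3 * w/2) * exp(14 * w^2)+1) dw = (9*exp(7*w^2 + 3*w/4 + 7) + 5)/(exp(7*w^2 + 3*w/4 + 7) + 1) + C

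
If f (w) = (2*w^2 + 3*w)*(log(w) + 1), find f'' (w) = (4*w*log(w) + 10*w + 3)/w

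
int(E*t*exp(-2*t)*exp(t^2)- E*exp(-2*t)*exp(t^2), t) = exp((t - 1)^2)/2 + C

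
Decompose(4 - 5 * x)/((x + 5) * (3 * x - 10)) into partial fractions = -38/(25*(3*x - 10)) - 29/(25*(x + 5))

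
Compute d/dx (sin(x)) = cos(x)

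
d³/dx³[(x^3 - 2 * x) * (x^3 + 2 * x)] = 120*x^3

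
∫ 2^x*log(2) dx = 2^x + C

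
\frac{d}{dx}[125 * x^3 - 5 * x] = 375*x^2 - 5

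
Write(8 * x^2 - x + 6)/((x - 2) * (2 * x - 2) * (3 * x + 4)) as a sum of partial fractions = 97/(70*(3*x + 4)) - 13/(14*(x - 1)) + 9/(5*(x - 2))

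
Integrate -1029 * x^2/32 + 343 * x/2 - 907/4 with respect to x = -343*x^3/32 + 343*x^2/4 - 907*x/4 + C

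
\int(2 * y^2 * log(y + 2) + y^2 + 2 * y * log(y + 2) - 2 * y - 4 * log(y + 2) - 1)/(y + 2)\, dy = ((y - 1)^2 - 2)*log(y + 2) + C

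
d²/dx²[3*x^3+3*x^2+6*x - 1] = 18*x + 6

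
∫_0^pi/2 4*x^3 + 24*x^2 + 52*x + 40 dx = -25 + (1 + (pi/2 + 2)^2)^2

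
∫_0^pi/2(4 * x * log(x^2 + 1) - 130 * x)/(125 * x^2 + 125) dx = -36/5 - log(1 + pi^2/4) + (log(1 + pi^2/4)/5 + 6)^2/5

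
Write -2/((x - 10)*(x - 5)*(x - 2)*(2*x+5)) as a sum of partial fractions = 16/(3375*(2*x + 5)) - 1/(108*(x - 2)) + 2/(225*(x - 5)) - 1/(500*(x - 10))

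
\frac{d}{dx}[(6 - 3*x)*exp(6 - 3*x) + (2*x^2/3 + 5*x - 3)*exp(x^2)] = (4*x^3*exp(x^2 + 3*x - 6) + 30*x^2*exp(x^2 + 3*x - 6) - 14*x*exp(x^2 + 3*x - 6) + 27*x + 15*exp(x^2 + 3*x - 6) - 63)*exp(6 - 3*x)/3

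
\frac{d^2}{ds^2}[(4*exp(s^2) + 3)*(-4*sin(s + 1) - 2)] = -64*s^2*exp(s^2)*sin(s + 1) - 32*s^2*exp(s^2) - 64*s*exp(s^2)*cos(s + 1) - 16*exp(s^2)*sin(s + 1) - 16*exp(s^2) + 12*sin(s + 1)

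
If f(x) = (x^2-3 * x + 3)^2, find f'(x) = 4*x^3 - 18*x^2 + 30*x - 18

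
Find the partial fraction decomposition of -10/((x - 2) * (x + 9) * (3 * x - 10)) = -45/(74*(3*x - 10)) - 10/(407*(x + 9)) + 5/(22*(x - 2))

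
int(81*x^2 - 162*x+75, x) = 27*x^3 - 81*x^2 + 75*x + C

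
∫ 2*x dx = x^2 + C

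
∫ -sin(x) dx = cos(x) + C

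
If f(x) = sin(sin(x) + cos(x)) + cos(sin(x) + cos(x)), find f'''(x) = 2*(2*sin(x)*cos(x)*cos(sqrt(2)*sin(x + pi/4) + pi/4) + 3*sqrt(2)*sin(x + pi/4)*sin(sqrt(2)*sin(x + pi/4) + pi/4) - 2*cos(sqrt(2)*sin(x + pi/4) + pi/4))*cos(x + pi/4)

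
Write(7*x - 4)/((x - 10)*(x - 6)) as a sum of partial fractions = -19/(2*(x - 6)) + 33/(2*(x - 10))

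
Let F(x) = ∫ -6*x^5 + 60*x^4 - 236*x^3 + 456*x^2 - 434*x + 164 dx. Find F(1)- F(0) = 51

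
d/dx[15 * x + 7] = 15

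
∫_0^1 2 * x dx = 1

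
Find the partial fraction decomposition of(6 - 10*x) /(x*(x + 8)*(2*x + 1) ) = -44/(15*(2*x + 1)) + 43/(60*(x + 8)) + 3/(4*x)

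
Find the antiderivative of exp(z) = exp(z) + C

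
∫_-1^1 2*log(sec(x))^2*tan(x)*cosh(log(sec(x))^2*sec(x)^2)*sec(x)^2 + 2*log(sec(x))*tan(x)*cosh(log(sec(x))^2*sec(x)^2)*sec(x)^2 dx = 0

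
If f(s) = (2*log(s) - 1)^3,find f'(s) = (24*log(s)^2 - 24*log(s) + 6)/s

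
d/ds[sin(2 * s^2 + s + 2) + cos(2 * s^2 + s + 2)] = -4*s*sin(2*s^2 + s + 2) + 4*s*cos(2*s^2 + s + 2) - sin(2*s^2 + s + 2) + cos(2*s^2 + s + 2)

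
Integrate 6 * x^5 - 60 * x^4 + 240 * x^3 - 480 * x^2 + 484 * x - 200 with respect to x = x^6 - 12*x^5 + 60*x^4 - 160*x^3 + 242*x^2 - 200*x + C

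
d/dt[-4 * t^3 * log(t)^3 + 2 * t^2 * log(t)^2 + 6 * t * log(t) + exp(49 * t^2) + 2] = -12*t^2*log(t)^3 - 12*t^2*log(t)^2 + 98*t*exp(49*t^2) + 4*t*log(t)^2 + 4*t*log(t) + 6*log(t) + 6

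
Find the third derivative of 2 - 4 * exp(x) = -4*exp(x)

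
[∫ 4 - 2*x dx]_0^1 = 3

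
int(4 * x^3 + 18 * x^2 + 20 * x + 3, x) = x^4 + 6*x^3 + 10*x^2 + 3*x + C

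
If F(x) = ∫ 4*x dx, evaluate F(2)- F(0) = 8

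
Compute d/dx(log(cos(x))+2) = -tan(x)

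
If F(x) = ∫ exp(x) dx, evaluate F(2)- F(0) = -1 + exp(2)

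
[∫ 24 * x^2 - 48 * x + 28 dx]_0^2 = 24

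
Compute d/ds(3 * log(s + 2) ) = 3/(s + 2)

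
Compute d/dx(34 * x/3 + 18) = 34/3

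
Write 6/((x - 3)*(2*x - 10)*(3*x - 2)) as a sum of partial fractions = 27/(91*(3*x - 2)) - 3/(14*(x - 3)) + 3/(26*(x - 5))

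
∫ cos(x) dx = sin(x) + C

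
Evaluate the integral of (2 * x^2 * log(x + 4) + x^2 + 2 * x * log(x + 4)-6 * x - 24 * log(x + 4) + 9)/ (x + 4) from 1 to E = -4*log(5) + (-3 + E)^2*log(E + 4)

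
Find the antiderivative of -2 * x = -x^2 + C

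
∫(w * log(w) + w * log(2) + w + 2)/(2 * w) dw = (w + 2)*log(2*w)/2 + C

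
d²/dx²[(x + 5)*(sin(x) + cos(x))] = -x*sin(x) - x*cos(x) - 7*sin(x) - 3*cos(x)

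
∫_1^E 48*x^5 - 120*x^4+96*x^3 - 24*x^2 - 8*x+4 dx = -4*exp(2) + 4*E + (-2*E + 2*exp(2))^3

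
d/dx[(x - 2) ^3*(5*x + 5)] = 20*x^3 - 75*x^2 + 60*x + 20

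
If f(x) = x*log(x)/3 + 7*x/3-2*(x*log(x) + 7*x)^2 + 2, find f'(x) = -4*x*log(x)^2 - 60*x*log(x) - 224*x + log(x)/3 + 8/3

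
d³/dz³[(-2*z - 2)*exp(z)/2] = -z*exp(z) - 4*exp(z)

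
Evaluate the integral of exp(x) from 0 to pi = -1 + exp(pi)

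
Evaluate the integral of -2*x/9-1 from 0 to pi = -(pi/3 + 2)^2 + pi/3 + 4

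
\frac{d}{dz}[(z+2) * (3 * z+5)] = 6*z + 11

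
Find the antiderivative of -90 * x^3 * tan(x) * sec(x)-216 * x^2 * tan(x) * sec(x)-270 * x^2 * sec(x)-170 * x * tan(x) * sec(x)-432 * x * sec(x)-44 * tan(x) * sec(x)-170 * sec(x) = -2*(15*x + 11)*(3*x^2 + 5*x + 2)*sec(x) + C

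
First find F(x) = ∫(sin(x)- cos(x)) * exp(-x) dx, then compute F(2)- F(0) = -exp(-2)*sin(2)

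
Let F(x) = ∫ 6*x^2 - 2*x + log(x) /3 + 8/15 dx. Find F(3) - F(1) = log(3) + 222/5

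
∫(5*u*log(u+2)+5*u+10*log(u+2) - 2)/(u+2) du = (5*u - 2)*log(u + 2) + C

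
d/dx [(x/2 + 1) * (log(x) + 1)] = (x*log(x) + 2*x + 2)/(2*x)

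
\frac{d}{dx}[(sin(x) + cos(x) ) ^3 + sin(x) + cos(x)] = sqrt(2)*(3*sin(3*x + pi/4) + 5*cos(x + pi/4))/2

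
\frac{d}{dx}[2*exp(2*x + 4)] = 4*exp(2*x + 4)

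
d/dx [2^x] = 2^x*log(2)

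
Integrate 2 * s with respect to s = s^2 + C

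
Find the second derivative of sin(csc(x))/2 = (cos(x)^2*cos(1/sin(x)) + cos(1/sin(x)) - sin(1/sin(x))*cos(x)^2/sin(x))/(2*sin(x)^3)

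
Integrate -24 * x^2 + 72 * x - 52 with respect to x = -8*x^3 + 36*x^2 - 52*x + C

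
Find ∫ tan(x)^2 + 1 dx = tan(x) + C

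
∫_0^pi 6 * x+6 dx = -3 + 3*(1 + pi)^2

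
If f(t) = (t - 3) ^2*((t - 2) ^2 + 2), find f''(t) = 12*t^2 - 60*t + 78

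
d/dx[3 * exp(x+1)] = 3*exp(x + 1)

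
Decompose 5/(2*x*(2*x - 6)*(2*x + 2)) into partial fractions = 5/(32*(x + 1)) + 5/(96*(x - 3)) - 5/(24*x)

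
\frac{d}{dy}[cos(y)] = -sin(y)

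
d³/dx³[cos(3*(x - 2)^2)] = 216*x^3*sin(3*x^2 - 12*x + 12) - 1296*x^2*sin(3*x^2 - 12*x + 12) + 2592*x*sin(3*x^2 - 12*x + 12) - 108*x*cos(3*x^2 - 12*x + 12) - 1728*sin(3*x^2 - 12*x + 12) + 216*cos(3*x^2 - 12*x + 12)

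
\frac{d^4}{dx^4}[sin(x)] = sin(x)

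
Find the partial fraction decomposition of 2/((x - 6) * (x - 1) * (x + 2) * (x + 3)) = -1/(18*(x + 3)) + 1/(12*(x + 2)) - 1/(30*(x - 1)) + 1/(180*(x - 6))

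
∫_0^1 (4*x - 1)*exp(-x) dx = 3 - 7*exp(-1)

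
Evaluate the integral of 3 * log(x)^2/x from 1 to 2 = log(2)^3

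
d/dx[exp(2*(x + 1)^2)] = 4*x*exp(2*x^2 + 4*x + 2) + 4*exp(2*x^2 + 4*x + 2)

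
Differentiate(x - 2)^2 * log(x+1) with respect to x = (2*x^2*log(x + 1) + x^2 - 2*x*log(x + 1) - 4*x - 4*log(x + 1) + 4)/(x + 1)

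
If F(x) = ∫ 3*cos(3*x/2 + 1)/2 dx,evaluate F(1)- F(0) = -sin(1) + sin(5/2)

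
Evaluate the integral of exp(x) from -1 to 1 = E - exp(-1)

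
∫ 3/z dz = 3*log(2*z) + C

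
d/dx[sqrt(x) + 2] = 1/(2*sqrt(x))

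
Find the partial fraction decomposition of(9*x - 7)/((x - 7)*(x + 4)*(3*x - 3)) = -43/(165*(x + 4)) - 1/(45*(x - 1)) + 28/(99*(x - 7))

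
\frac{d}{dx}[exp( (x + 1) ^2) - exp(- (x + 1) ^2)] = (2*x*exp(2*x^2 + 4*x + 2) + 2*x + 2*exp(2*x^2 + 4*x + 2) + 2)*exp(-x^2 - 2*x - 1)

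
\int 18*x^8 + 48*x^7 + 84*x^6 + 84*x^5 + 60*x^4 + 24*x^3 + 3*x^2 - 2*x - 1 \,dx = 2*x^9 + 6*x^8 + 12*x^7 + 14*x^6 + 12*x^5 + 6*x^4 + x^3 - x^2 - x + C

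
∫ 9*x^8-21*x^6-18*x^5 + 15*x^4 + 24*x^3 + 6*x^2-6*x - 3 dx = x^9 - 3*x^7 - 3*x^6 + 3*x^5 + 6*x^4 + 2*x^3 - 3*x^2 - 3*x + C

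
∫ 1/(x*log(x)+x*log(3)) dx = log(3*log(3*x)) + C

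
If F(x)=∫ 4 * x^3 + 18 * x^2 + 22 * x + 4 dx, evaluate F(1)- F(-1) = 20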